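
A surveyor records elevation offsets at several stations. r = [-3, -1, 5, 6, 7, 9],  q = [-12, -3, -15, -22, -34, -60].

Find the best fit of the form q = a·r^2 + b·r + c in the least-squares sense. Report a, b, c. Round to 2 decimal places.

a = -0.91, b = 1.56, c = 0.33

XᵀX·[a, b, c]ᵀ = Xᵀq reads: 10965·a + 1385·b + 201·c = -7804;  1385·a + 201·b + 23·c = -946;  201·a + 23·b + 6·c = -146.
(Σr^2·r^2 = 10965, Σr^2·r = 1385, Σr^2 = 201, Σr·r = 201, Σr = 23, Σ1 = 6, Σr^2·q = -7804, Σr·q = -946, Σq = -146.)
Row-reducing yields a = -273845/299532, b = 155269/99844, c = 49801/149766.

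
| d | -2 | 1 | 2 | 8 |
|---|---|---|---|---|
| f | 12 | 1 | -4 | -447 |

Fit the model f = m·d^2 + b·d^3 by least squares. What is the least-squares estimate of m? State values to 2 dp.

Setting ∂/∂m … = 0 gives: 4129·m + 32769·b = -28575;  32769·m + 262273·b = -228991.
(Σd^2·d^2 = 4129, Σd^2·d^3 = 32769, Σd^3·d^3 = 262273, Σd^2·f = -28575, Σd^3·f = -228991.)
Δ = 4129·262273 − 32769² = 9117856.
m = ((-28575)·262273 − 32769·(-228991))/9117856 = 26577/25903; b = (4129·(-228991) − 32769·(-28575))/9117856 = -285302/284933.

m = 1.03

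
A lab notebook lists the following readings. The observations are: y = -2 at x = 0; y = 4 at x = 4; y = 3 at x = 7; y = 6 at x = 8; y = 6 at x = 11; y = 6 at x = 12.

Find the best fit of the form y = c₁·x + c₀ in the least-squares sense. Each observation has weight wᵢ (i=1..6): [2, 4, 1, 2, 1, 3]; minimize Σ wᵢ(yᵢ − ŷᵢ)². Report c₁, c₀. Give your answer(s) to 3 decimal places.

Setting ∂/∂c₁ … = 0 gives: 794·c₁ + 86·c₀ = 463;  86·c₁ + 13·c₀ = 51.
Δ = 794·13 − 86² = 2926.
c₁ = (463·13 − 86·51)/2926 = 1633/2926; c₀ = (794·51 − 86·463)/2926 = 338/1463.

c₁ = 0.558, c₀ = 0.231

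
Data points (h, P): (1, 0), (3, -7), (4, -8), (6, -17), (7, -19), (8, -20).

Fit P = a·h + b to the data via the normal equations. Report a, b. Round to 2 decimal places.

a = -3.01, b = 2.71

Entries of AᵀA: Σh·h = 175, Σh = 29, Σ1 = 6.
And Σh·P = -448, ΣP = -71.
So AᵀA·[a, b]ᵀ = AᵀP: [[175, 29]; [29, 6]]·[a, b]ᵀ = [-448, -71]ᵀ.
Δ = 175·6 − 29² = 209.
a = ((-448)·6 − 29·(-71))/209 = -629/209; b = (175·(-71) − 29·(-448))/209 = 567/209.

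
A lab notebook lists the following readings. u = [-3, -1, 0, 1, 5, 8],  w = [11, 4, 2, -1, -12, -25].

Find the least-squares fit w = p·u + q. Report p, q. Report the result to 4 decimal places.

p = -3.1560, q = 1.7600

Entries of XᵀX: Σu·u = 100, Σu = 10, Σ1 = 6.
And Σu·w = -298, Σw = -21.
Normal equations: [[100, 10]; [10, 6]]·[p, q]ᵀ = [-298, -21]ᵀ.
det = 100·6 − 10² = 500.
p = ((-298)·6 − 10·(-21))/500 = -789/250; q = (100·(-21) − 10·(-298))/500 = 44/25.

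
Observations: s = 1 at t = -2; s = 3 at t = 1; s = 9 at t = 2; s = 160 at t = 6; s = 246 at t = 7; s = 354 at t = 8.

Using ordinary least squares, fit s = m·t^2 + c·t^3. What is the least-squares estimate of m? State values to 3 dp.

m = 1.258

From the data, Σt^2·t^2 = 7826, Σt^2·t^3 = 57352, Σt^3·t^3 = 426578.
Moment sums: Σt^2·s = 40513, Σt^3·s = 300253.
Eliminating c: 426578·(row 1) − 57352·(row 2) gives 49147524·m = 426578·40513 − 57352·300253 = 61844458, so m = 30922229/24573762.
Then c = (300253 − 57352·(30922229/24573762))/426578 = 13139201/24573762.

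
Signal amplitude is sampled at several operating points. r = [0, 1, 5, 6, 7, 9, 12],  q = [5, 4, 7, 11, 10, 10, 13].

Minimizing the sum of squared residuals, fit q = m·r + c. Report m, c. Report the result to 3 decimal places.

With design matrix X, XᵀX = [[336, 40]; [40, 7]] and Xᵀq = [421, 60]ᵀ.
Δ = 336·7 − 40² = 752.
m = (421·7 − 40·60)/752 = 547/752; c = (336·60 − 40·421)/752 = 415/94.

m = 0.727, c = 4.415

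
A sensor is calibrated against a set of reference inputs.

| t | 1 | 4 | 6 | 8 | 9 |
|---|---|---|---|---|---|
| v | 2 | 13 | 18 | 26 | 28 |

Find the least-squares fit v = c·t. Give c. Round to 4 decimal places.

c = 3.1414

The normal equations are: 198·c = 622.
c = 622/198 = 3.14141.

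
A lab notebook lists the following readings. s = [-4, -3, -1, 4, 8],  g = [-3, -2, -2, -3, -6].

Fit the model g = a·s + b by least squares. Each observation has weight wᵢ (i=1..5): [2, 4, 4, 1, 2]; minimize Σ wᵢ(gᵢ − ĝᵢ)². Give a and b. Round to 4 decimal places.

The normal system AᵀWA·[a, b]ᵀ = AᵀWg is [[216, -4]; [-4, 13]]·[a, b]ᵀ = [-52, -37]ᵀ.
Determinant 216·13 − (-4)² = 2792.
a = ((-52)·13 − (-4)·(-37))/2792 = -103/349; b = (216·(-37) − (-4)·(-52))/2792 = -1025/349.

a = -0.2951, b = -2.9370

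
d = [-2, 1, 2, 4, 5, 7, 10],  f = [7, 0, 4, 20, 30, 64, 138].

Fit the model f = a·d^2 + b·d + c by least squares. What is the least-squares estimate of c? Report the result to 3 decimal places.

c = -0.614

From the data, Σd^2·d^2 = 13315, Σd^2·d = 1533, Σd^2 = 199, Σd·d = 199, Σd = 27, Σ1 = 7.
And Σd^2·f = 18050, Σd·f = 2052, Σf = 263.
Normal equations: [[13315, 1533, 199]; [1533, 199, 27]; [199, 27, 7]]·[a, b, c]ᵀ = [18050, 2052, 263]ᵀ.
Row-reducing yields a = 243559/163926, b = -57427/54642, c = -50294/81963.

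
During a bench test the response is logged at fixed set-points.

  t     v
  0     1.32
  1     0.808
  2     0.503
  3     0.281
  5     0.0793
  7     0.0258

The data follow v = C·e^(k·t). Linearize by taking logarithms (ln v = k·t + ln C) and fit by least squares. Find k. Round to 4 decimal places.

k = -0.5711

Linearized form: ln v = k·t + ln C. From the 6 transformed points,
Σt = 18.0000, Σ(t)² = 88.0000, Σln v = -8.0840, Σt·ln v = -43.6700.
Equations: 88.0000·k + 18.0000·ln C = -43.6700;  18.0000·k + 6·ln C = -8.0840.
Slope k = (n·Σt·ln v − Σt·Σln v)/(n·Σ(t)² − (Σt)²) = (6·-43.6700 − 18.0000·-8.0840)/204.0000 = -0.57111; ln C = (Σln v − k·Σt)/n = 0.36601.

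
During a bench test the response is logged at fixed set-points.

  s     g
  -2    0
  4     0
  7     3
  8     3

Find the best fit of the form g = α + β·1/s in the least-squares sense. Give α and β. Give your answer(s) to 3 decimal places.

Forming AᵀA = [[4, 1/56]; [1/56, 1093/3136]] and Aᵀg = [6, 45/56]ᵀ gives AᵀA·[α, β]ᵀ = Aᵀg.
det = 4·(1093/3136) − (1/56)² = 4371/3136.
α = (6·(1093/3136) − (1/56)·(45/56))/(4371/3136) = 2171/1457; β = (4·(45/56) − (1/56)·6)/(4371/3136) = 3248/1457.

α = 1.490, β = 2.229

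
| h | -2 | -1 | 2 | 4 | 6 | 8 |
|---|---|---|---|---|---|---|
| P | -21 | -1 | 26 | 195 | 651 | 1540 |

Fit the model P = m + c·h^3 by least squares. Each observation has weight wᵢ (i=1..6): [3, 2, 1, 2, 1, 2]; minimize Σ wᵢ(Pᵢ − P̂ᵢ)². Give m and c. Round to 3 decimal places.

m = 2.571, c = 3.003

The normal equations are: 11·m + 1350·c = 4082;  1350·m + 579394·c = 1743250.
Eliminating c: 579394·(row 1) − 1350·(row 2) gives 4550834·m = 579394·4082 − 1350·1743250 = 11698808, so m = 5849404/2275417.
Then c = (1743250 − 1350·(5849404/2275417))/579394 = 6832525/2275417.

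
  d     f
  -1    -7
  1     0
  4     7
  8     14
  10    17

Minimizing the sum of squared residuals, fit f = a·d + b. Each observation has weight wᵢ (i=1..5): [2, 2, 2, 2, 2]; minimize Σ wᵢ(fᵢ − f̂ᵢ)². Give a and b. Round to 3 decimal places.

With design matrix X, XᵀWX = [[364, 44]; [44, 10]] and XᵀWf = [634, 62]ᵀ.
det = 364·10 − 44² = 1704.
a = (634·10 − 44·62)/1704 = 301/142; b = (364·62 − 44·634)/1704 = -222/71.

a = 2.120, b = -3.127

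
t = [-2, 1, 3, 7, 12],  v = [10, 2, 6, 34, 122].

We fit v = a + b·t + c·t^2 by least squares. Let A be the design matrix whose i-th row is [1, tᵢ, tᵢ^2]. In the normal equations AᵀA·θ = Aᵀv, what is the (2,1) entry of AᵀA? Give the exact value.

Row 2 ↔ basis t, column 1 ↔ basis 1, so (AᵀA)_{2,1} = Σᵢ t = (-2)·(1) + (1)·(1) + (3)·(1) + (7)·(1) + (12)·(1) = 21.

21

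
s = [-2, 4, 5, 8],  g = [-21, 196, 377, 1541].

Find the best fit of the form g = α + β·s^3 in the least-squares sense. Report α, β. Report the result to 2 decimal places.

XᵀX·[α, β]ᵀ = Xᵀg reads: 4·α + 693·β = 2093;  693·α + 281929·β = 848829.
(Σ1 = 4, Σs^3 = 693, Σs^3·s^3 = 281929, Σg = 2093, Σs^3·g = 848829.)
Eliminating β: 281929·(row 1) − 693·(row 2) gives 647467·α = 281929·2093 − 693·848829 = 1838900, so α = 1838900/647467.
Then β = (848829 − 693·(1838900/647467))/281929 = 1944867/647467.

α = 2.84, β = 3.00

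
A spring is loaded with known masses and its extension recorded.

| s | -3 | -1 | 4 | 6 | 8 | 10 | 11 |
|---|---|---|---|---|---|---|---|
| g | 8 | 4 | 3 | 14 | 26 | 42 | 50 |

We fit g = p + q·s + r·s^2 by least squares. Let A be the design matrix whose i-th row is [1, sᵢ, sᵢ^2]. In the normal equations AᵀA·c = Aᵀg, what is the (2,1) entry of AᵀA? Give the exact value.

Row 2 ↔ basis s, column 1 ↔ basis 1, so (AᵀA)_{2,1} = Σᵢ s = (-3)·(1) + (-1)·(1) + (4)·(1) + (6)·(1) + (8)·(1) + (10)·(1) + (11)·(1) = 35.

35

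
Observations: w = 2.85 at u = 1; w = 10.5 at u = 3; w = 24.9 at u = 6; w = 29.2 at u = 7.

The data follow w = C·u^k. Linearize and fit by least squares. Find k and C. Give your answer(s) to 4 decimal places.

k = 1.2024, C = 2.8381

Linearized form: ln w = k·ln u + ln C. From the 4 transformed points,
Σln u = 4.8363, Σ(ln u)² = 8.2039, Σln w = 9.9877, Σln u·ln w = 14.9093.
Equations: 8.2039·k + 4.8363·ln C = 14.9093;  4.8363·k + 4·ln C = 9.9877.
Slope k = (n·Σln u·ln w − Σln u·Σln w)/(n·Σ(ln u)² − (Σln u)²) = (4·14.9093 − 4.8363·9.9877)/9.4260 = 1.20240; ln C = (Σln w − k·Σln u)/n = 1.04314, so C = exp(1.04314) = 2.83812.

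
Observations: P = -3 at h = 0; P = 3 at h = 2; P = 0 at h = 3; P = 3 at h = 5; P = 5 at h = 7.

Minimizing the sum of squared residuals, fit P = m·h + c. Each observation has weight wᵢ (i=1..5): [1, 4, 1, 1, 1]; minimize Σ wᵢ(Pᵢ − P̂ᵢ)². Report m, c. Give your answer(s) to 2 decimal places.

Entries of MᵀWM: Σwᵢ·h·h = 99, Σwᵢ·h = 23, Σwᵢ·1 = 8.
For MᵀWP: Σwᵢ·h·P = 74, Σwᵢ·P = 17.
Normal equations: [[99, 23]; [23, 8]]·[m, c]ᵀ = [74, 17]ᵀ.
Eliminating c: 8·(row 1) − 23·(row 2) gives 263·m = 8·74 − 23·17 = 201, so m = 201/263.
Then c = (17 − 23·(201/263))/8 = -19/263.

m = 0.76, c = -0.07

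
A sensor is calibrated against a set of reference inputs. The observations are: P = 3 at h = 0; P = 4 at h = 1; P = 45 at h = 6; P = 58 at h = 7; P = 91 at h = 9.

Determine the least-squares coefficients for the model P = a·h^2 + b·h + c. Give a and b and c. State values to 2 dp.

a = 0.94, b = 1.34, c = 2.45

Sums needed: Σh^2·h^2 = 10259, Σh^2·h = 1289, Σh^2 = 167, Σh·h = 167, Σh = 23, Σ1 = 5.
And Σh^2·P = 11837, Σh·P = 1499, ΣP = 201.
Inverting the 3×3 Gram matrix, [a, b, c]ᵀ = [6007/6357, 8546/6357, 5202/2119]ᵀ.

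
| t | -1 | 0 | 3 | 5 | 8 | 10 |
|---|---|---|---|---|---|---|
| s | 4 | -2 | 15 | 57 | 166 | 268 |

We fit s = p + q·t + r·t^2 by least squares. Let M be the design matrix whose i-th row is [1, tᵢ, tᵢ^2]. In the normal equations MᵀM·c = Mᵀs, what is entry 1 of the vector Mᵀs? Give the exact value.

Entry 1 ↔ basis 1, so (Mᵀs)_{1} = Σᵢ sᵢ = (1)·(4) + (1)·(-2) + (1)·(15) + (1)·(57) + (1)·(166) + (1)·(268) = 508.

508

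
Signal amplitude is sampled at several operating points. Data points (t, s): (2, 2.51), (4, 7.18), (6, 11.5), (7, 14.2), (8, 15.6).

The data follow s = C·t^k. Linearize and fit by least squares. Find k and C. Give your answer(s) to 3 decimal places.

k = 1.333, C = 1.042

With ln sᵢ as the transformed response and ln tᵢ as the regressor:
Σln t = 7.8966, Σ(ln t)² = 13.7233, Σln s = 10.7344, Σln t·ln s = 18.6226.
Equations: 13.7233·k + 7.8966·ln C = 18.6226;  7.8966·k + 5·ln C = 10.7344.
Slope k = (n·Σln t·ln s − Σln t·Σln s)/(n·Σ(ln t)² − (Σln t)²) = (5·18.6226 − 7.8966·10.7344)/6.2610 = 1.33328; ln C = (Σln s − k·Σln t)/n = 0.04123, so C = exp(0.04123) = 1.04209.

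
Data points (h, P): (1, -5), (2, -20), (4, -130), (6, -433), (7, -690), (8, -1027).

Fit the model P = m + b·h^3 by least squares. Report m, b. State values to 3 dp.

m = -2.792, b = -2.000

The normal equations are: 6·m + 1144·b = -2305;  1144·m + 430610·b = -864507.
Eliminating b: 430610·(row 1) − 1144·(row 2) gives 1274924·m = 430610·(-2305) − 1144·(-864507) = -3560042, so m = -1780021/637462.
Then b = ((-864507) − 1144·(-1780021/637462))/430610 = -1275061/637462.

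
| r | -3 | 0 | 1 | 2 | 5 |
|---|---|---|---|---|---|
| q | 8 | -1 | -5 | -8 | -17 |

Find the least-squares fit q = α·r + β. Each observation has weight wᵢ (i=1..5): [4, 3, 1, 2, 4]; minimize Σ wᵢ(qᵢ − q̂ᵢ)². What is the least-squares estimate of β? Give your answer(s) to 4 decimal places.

Sums needed: Σwᵢ·r·r = 145, Σwᵢ·r = 13, Σwᵢ·1 = 14.
And Σwᵢ·r·q = -473, Σwᵢ·q = -60.
XᵀWX·[α, β]ᵀ = XᵀWq becomes [[145, 13]; [13, 14]]·[α, β]ᵀ = [-473, -60]ᵀ.
Determinant 145·14 − 13² = 1861.
α = ((-473)·14 − 13·(-60))/1861 = -5842/1861; β = (145·(-60) − 13·(-473))/1861 = -2551/1861.

β = -1.3708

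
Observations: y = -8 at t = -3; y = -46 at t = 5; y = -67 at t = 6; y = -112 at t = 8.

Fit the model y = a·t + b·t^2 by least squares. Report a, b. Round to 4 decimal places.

a = -1.8460, b = -1.5214

Entries of MᵀM: Σt·t = 134, Σt·t^2 = 826, Σt^2·t^2 = 6098.
For Mᵀy: Σt·y = -1504, Σt^2·y = -10802.
Eliminating b: 6098·(row 1) − 826·(row 2) gives 134856·a = 6098·(-1504) − 826·(-10802) = -248940, so a = -6915/3746.
Then b = ((-10802) − 826·(-6915/3746))/6098 = -5699/3746.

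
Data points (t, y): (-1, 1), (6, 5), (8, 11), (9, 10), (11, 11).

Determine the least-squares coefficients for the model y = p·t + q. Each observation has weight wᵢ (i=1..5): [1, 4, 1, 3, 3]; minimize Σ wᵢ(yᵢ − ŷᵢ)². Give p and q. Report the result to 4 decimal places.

p = 0.9573, q = 0.6571

Sums needed: Σwᵢ·t·t = 815, Σwᵢ·t = 91, Σwᵢ·1 = 12.
For XᵀWy: Σwᵢ·t·y = 840, Σwᵢ·y = 95.
XᵀWX·[p, q]ᵀ = XᵀWy becomes [[815, 91]; [91, 12]]·[p, q]ᵀ = [840, 95]ᵀ.
Eliminating q: 12·(row 1) − 91·(row 2) gives 1499·p = 12·840 − 91·95 = 1435, so p = 1435/1499.
Then q = (95 − 91·(1435/1499))/12 = 985/1499.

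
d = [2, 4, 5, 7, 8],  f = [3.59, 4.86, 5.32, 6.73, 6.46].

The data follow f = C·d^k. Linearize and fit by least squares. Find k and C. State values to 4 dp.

With ln fᵢ as the transformed response and ln dᵢ as the regressor:
XᵀX = [[13.1032, 7.7142]; [7.7142, 5]], rhs = [13.3574, 8.3029]ᵀ  (here Σln d = 7.7142, Σ(ln d)² = 13.1032, Σln f = 8.3029, Σln d·ln f = 13.3574).
Solving (det = 6.0066): k = 0.45559, ln C = 0.95768, so C = exp(0.95768) = 2.60563.

k = 0.4556, C = 2.6056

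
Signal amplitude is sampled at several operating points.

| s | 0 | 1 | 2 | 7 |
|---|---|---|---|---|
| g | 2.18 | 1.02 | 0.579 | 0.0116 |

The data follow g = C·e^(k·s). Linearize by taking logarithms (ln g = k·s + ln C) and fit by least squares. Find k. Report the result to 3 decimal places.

Let Y = ln g. Fitting Y = k·s + ln C by least squares:
Σs = 10.0000, Σ(s)² = 54.0000, Σln g = -4.2041, Σs·ln g = -32.2704.
Equations: 54.0000·k + 10.0000·ln C = -32.2704;  10.0000·k + 4·ln C = -4.2041.
Slope k = (n·Σs·ln g − Σs·Σln g)/(n·Σ(s)² − (Σs)²) = (4·-32.2704 − 10.0000·-4.2041)/116.0000 = -0.75035; ln C = (Σln g − k·Σs)/n = 0.82486.

k = -0.750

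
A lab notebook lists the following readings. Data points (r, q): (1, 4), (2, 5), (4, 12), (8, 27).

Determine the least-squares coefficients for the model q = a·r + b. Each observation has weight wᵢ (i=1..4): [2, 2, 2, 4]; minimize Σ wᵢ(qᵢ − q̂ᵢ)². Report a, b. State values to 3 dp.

Compute the Gram sums: Σwᵢ·r·r = 298, Σwᵢ·r = 46, Σwᵢ·1 = 10.
And Σwᵢ·r·q = 988, Σwᵢ·q = 150.
So XᵀWX·[a, b]ᵀ = XᵀWq: [[298, 46]; [46, 10]]·[a, b]ᵀ = [988, 150]ᵀ.
det = 298·10 − 46² = 864.
a = (988·10 − 46·150)/864 = 745/216; b = (298·150 − 46·988)/864 = -187/216.

a = 3.449, b = -0.866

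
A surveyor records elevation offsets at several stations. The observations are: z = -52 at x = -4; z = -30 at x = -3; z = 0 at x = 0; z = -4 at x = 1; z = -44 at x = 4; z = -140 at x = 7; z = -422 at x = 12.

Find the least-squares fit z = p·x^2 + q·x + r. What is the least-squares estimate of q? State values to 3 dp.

q = 0.968

With design matrix M, MᵀM = [[23731, 2045, 235]; [2045, 235, 17]; [235, 17, 7]] and Mᵀz = [-69438, -5926, -692]ᵀ.
Row-reducing yields p = -785137/261114, q = 252823/261114, r = -34406/130557.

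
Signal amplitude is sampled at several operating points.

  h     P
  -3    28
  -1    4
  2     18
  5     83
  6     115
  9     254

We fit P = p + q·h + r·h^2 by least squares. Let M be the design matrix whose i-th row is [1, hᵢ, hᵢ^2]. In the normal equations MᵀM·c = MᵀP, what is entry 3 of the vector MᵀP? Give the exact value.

Entry 3 ↔ basis h^2, so (MᵀP)_{3} = Σᵢ (h^2)·Pᵢ = (9)·(28) + (1)·(4) + (4)·(18) + (25)·(83) + (36)·(115) + (81)·(254) = 27117.

27117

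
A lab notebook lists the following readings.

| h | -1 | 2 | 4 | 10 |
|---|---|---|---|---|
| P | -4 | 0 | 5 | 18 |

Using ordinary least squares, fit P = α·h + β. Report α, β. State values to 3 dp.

α = 2.050, β = -2.938

With design matrix A, AᵀA = [[121, 15]; [15, 4]] and AᵀP = [204, 19]ᵀ.
Δ = 121·4 − 15² = 259.
α = (204·4 − 15·19)/259 = 531/259; β = (121·19 − 15·204)/259 = -761/259.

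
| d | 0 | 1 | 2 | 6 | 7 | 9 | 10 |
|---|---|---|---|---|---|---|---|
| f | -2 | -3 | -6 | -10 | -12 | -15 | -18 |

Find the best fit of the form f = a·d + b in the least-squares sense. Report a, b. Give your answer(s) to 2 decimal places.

From the data, Σd·d = 271, Σd = 35, Σ1 = 7.
And Σd·f = -474, Σf = -66.
AᵀA·[a, b]ᵀ = Aᵀf becomes [[271, 35]; [35, 7]]·[a, b]ᵀ = [-474, -66]ᵀ.
Δ = 271·7 − 35² = 672.
a = ((-474)·7 − 35·(-66))/672 = -3/2; b = (271·(-66) − 35·(-474))/672 = -27/14.

a = -1.50, b = -1.93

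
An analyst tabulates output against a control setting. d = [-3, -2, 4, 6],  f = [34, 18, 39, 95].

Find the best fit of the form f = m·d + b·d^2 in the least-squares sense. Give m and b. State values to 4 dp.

m = -2.4126, b = 3.0401

Setting ∂/∂m … = 0 gives: 65·m + 245·b = 588;  245·m + 1649·b = 4422.
(Σd·d = 65, Σd·d^2 = 245, Σd^2·d^2 = 1649, Σd·f = 588, Σd^2·f = 4422.)
Δ = 65·1649 − 245² = 47160.
m = (588·1649 − 245·4422)/47160 = -6321/2620; b = (65·4422 − 245·588)/47160 = 1593/524.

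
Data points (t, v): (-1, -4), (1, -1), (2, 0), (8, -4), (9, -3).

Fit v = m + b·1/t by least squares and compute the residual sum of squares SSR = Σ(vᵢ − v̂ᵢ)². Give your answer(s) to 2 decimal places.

SSR = 6.07

Compute the Gram sums: Σ1 = 5, Σ1/t = 53/72, Σ1/t·1/t = 11809/5184.
For Xᵀv: Σv = -12, Σ1/t·v = 13/6.
So XᵀX·[m, b]ᵀ = Xᵀv: [[5, 53/72]; [53/72, 11809/5184]]·[m, b]ᵀ = [-12, 13/6]ᵀ.
Determinant 5·(11809/5184) − (53/72)² = 14059/1296.
m = ((-12)·(11809/5184) − (53/72)·(13/6))/(14059/1296) = -37494/14059; b = (5·(13/6) − (53/72)·(-12))/(14059/1296) = 25488/14059.
Residuals: 6746/14059, -2053/14059, 24750/14059, -21928/14059, -7515/14059; SSR = 85326/14059.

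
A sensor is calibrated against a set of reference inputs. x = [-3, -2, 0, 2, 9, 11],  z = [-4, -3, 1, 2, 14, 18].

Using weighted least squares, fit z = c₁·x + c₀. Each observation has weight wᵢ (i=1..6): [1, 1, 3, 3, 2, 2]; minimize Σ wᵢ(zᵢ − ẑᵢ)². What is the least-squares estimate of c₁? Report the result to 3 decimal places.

Compute the Gram sums: Σwᵢ·x·x = 429, Σwᵢ·x = 41, Σwᵢ·1 = 12.
Moment sums: Σwᵢ·x·z = 678, Σwᵢ·z = 66.
MᵀWM·[c₁, c₀]ᵀ = MᵀWz becomes [[429, 41]; [41, 12]]·[c₁, c₀]ᵀ = [678, 66]ᵀ.
Determinant 429·12 − 41² = 3467.
c₁ = (678·12 − 41·66)/3467 = 5430/3467; c₀ = (429·66 − 41·678)/3467 = 516/3467.

c₁ = 1.566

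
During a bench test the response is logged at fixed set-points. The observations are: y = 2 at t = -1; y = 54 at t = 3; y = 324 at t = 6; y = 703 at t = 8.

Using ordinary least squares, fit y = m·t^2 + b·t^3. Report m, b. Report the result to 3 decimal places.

XᵀX·[m, b]ᵀ = Xᵀy reads: 5474·m + 40786·b = 57144;  40786·m + 309530·b = 431376.
Eliminating b: 309530·(row 1) − 40786·(row 2) gives 30869424·m = 309530·57144 − 40786·431376 = 93680784, so m = 650561/214371.
Then b = (431376 − 40786·(650561/214371))/309530 = 213035/214371.

m = 3.035, b = 0.994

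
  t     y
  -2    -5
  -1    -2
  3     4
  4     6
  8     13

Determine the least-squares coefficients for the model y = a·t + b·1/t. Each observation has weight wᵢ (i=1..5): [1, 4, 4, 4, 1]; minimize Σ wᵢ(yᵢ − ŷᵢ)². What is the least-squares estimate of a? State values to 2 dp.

a = 1.51

Sums needed: Σwᵢ·t·t = 172, Σwᵢ·t·1/t = 14, Σwᵢ·1/t·1/t = 2857/576.
Moment sums: Σwᵢ·t·y = 266, Σwᵢ·1/t·y = 563/24.
So XᵀWX·[a, b]ᵀ = XᵀWy: [[172, 14]; [14, 2857/576]]·[a, b]ᵀ = [266, 563/24]ᵀ.
Eliminating b: (2857/576)·(row 1) − 14·(row 2) gives (94627/144)·a = (2857/576)·266 − 14·(563/24) = 285397/288, so a = 285397/189254.
Then b = ((563/24) − 14·(285397/189254))/(2857/576) = 44760/94627.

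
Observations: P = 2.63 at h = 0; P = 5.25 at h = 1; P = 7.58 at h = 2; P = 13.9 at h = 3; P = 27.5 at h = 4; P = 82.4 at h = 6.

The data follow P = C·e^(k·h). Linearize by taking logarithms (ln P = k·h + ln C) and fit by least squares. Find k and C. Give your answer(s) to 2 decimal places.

k = 0.57, C = 2.67

Taking logs, ln P = k·h + ln C, so regress ln P on h.
Over the data: Σh = 16.0000, Σ(h)² = 66.0000, Σln P = 15.0084, Σh·ln P = 53.3312.
Normal system: [[66.0000, 16.0000]; [16.0000, 6]]·[k, ln C]ᵀ = [53.3312, 15.0084]ᵀ.
Δ = 66.0000·6 − (16.0000)² = 140.0000; k = (53.3312·6 − 16.0000·15.0084)/140.0000 = 0.57038, ln C = (66.0000·15.0084 − 16.0000·53.3312)/140.0000 = 0.98039, so C = exp(0.98039) = 2.66550.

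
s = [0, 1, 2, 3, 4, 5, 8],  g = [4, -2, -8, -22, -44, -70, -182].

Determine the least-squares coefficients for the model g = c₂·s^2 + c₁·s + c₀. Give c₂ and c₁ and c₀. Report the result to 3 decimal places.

c₂ = -2.869, c₁ = -0.200, c₀ = 3.148

Compute the Gram sums: Σs^2·s^2 = 5075, Σs^2·s = 737, Σs^2 = 119, Σs·s = 119, Σs = 23, Σ1 = 7.
And Σs^2·g = -14334, Σs·g = -2066, Σg = -324.
Normal equations: [[5075, 737, 119]; [737, 119, 23]; [119, 23, 7]]·[c₂, c₁, c₀]ᵀ = [-14334, -2066, -324]ᵀ.
Inverting the 3×3 Gram matrix, [c₂, c₁, c₀]ᵀ = [-64411/22449, -641/3207, 23554/7483]ᵀ.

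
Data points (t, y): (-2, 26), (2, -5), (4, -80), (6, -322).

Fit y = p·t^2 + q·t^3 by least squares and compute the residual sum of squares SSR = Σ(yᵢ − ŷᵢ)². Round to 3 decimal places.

SSR = 1.013

With design matrix A, AᵀA = [[1584, 8800]; [8800, 50880]] and Aᵀy = [-12788, -74920]ᵀ.
Determinant 1584·50880 − 8800² = 3153920.
p = ((-12788)·50880 − 8800·(-74920))/3153920 = 211/77; q = (1584·(-74920) − 8800·(-12788))/3153920 = -109/56.
Residuals: -41/77, -30/77, 8/11, -17/77; SSR = 78/77.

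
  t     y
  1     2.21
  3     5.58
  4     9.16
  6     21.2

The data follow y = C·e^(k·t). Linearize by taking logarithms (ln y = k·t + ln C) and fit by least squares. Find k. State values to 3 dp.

Let Y = ln y. Fitting Y = k·t + ln C by least squares:
Σt = 14.0000, Σ(t)² = 62.0000, Σln y = 7.7810, Σt·ln y = 33.1340.
Normal system: [[62.0000, 14.0000]; [14.0000, 4]]·[k, ln C]ᵀ = [33.1340, 7.7810]ᵀ.
Solving (det = 52.0000): k = 0.45387, ln C = 0.35670.

k = 0.454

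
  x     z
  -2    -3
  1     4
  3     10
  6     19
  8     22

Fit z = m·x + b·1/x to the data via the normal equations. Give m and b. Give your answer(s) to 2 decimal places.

m = 2.88, b = 0.23

Sums needed: Σx·x = 114, Σx·1/x = 5, Σ1/x·1/x = 809/576.
And Σx·z = 330, Σ1/x·z = 59/4.
Normal equations: [[114, 5]; [5, 809/576]]·[m, b]ᵀ = [330, 59/4]ᵀ.
det = 114·(809/576) − 5² = 12971/96.
m = (330·(809/576) − 5·(59/4))/(12971/96) = 5345/1853; b = (114·(59/4) − 5·330)/(12971/96) = 432/1853.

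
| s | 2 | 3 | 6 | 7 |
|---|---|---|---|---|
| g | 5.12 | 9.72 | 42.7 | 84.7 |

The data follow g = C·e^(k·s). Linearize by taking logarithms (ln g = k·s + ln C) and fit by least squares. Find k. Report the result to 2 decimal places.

With ln gᵢ as the transformed response and sᵢ as the regressor:
Over the data: Σs = 18.0000, Σ(s)² = 98.0000, Σln g = 12.1007, Σs·ln g = 63.6879.
Normal system: [[98.0000, 18.0000]; [18.0000, 4]]·[k, ln C]ᵀ = [63.6879, 12.1007]ᵀ.
Solving (det = 68.0000): k = 0.54323, ln C = 0.58063.

k = 0.54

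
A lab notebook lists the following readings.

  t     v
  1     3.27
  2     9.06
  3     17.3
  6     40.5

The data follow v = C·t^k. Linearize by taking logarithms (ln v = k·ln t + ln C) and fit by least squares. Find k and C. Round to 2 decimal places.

k = 1.41, C = 3.38

Let Y = ln v. Fitting Y = k·ln t + ln C by least squares:
XᵀX = [[4.8978, 3.5835]; [3.5835, 4]], rhs = [11.2913, 9.9407]ᵀ  (here Σln t = 3.5835, Σ(ln t)² = 4.8978, Σln v = 9.9407, Σln t·ln v = 11.2913).
Solving (det = 6.7496): k = 1.41379, ln C = 1.21858, so C = exp(1.21858) = 3.38239.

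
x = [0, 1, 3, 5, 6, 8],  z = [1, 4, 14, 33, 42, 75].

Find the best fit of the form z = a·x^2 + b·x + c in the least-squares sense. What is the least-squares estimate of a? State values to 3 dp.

a = 1.008

MᵀM·[a, b, c]ᵀ = Mᵀz reads: 6099·a + 881·b + 135·c = 7267;  881·a + 135·b + 23·c = 1063;  135·a + 23·b + 6·c = 169.
(Σx^2·x^2 = 6099, Σx^2·x = 881, Σx^2 = 135, Σx·x = 135, Σx = 23, Σ1 = 6, Σx^2·z = 7267, Σx·z = 1063, Σz = 169.)
Solving the 3×3 system (Gaussian elimination) gives a = 11341/11248, b = 11687/11248, c = 8423/5624.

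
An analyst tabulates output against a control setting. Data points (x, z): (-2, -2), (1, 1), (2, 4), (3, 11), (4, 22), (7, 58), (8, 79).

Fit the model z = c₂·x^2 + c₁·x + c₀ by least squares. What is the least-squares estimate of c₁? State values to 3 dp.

The normal system AᵀA·[c₂, c₁, c₀]ᵀ = Aᵀz is [[6867, 947, 147]; [947, 147, 23]; [147, 23, 7]]·[c₂, c₁, c₀]ᵀ = [8358, 1172, 173]ᵀ.
Inverting the 3×3 Gram matrix, [c₂, c₁, c₀]ᵀ = [100525/95732, 22275/13676, -128701/47866]ᵀ.

c₁ = 1.629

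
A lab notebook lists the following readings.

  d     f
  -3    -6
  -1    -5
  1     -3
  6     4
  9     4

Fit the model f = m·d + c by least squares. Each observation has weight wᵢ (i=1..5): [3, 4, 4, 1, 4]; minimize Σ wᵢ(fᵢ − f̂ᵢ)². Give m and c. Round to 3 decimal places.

From the data, Σwᵢ·d·d = 395, Σwᵢ·d = 33, Σwᵢ·1 = 16.
Right-hand side: Σwᵢ·d·f = 230, Σwᵢ·f = -30.
XᵀWX·[m, c]ᵀ = XᵀWf becomes [[395, 33]; [33, 16]]·[m, c]ᵀ = [230, -30]ᵀ.
Determinant 395·16 − 33² = 5231.
m = (230·16 − 33·(-30))/5231 = 4670/5231; c = (395·(-30) − 33·230)/5231 = -19440/5231.

m = 0.893, c = -3.716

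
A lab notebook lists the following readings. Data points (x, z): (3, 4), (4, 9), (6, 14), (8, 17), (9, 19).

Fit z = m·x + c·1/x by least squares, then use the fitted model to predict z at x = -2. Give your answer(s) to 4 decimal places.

ẑ = -2.1614

Setting ∂/∂m … = 0 gives: 206·m + 5·c = 439;  5·m + (1189/5184)·c = 731/72.
(Σx·x = 206, Σx·1/x = 5, Σ1/x·1/x = 1189/5184, Σx·z = 439, Σ1/x·z = 731/72.)
Eliminating c: (1189/5184)·(row 1) − 5·(row 2) gives (57667/2592)·m = (1189/5184)·439 − 5·(731/72) = 258811/5184, so m = 258811/115334.
Then c = ((731/72) − 5·(258811/115334))/(1189/5184) = -268344/57667.
At x = -2: ẑ = (258811/115334)·(-2) + (-268344/57667)·(-1/2) = -124639/57667.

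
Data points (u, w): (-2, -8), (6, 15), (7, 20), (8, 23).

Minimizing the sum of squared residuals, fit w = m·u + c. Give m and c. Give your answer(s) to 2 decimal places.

m = 3.07, c = -2.07

Normal-equation sums: Σu·u = 153, Σu = 19, Σ1 = 4.
And Σu·w = 430, Σw = 50.
MᵀM·[m, c]ᵀ = Mᵀw becomes [[153, 19]; [19, 4]]·[m, c]ᵀ = [430, 50]ᵀ.
Δ = 153·4 − 19² = 251.
m = (430·4 − 19·50)/251 = 770/251; c = (153·50 − 19·430)/251 = -520/251.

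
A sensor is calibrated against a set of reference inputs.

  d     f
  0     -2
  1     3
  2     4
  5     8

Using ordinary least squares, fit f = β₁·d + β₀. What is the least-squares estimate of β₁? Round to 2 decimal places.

β₁ = 1.79

The normal equations are: 30·β₁ + 8·β₀ = 51;  8·β₁ + 4·β₀ = 13.
(Σd·d = 30, Σd = 8, Σ1 = 4, Σd·f = 51, Σf = 13.)
Eliminating β₀: 4·(row 1) − 8·(row 2) gives 56·β₁ = 4·51 − 8·13 = 100, so β₁ = 25/14.
Then β₀ = (13 − 8·(25/14))/4 = -9/28.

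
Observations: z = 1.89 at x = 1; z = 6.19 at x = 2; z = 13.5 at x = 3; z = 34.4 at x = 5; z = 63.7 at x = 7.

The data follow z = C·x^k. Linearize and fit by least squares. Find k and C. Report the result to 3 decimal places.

With ln zᵢ as the transformed response and ln xᵢ as the regressor:
Σln x = 5.3471, Σ(ln x)² = 8.0643, Σln z = 12.7544, Σln x·ln z = 17.9009.
Equations: 8.0643·k + 5.3471·ln C = 17.9009;  5.3471·k + 5·ln C = 12.7544.
Slope k = (n·Σln x·ln z − Σln x·Σln z)/(n·Σ(ln x)² − (Σln x)²) = (5·17.9009 − 5.3471·12.7544)/11.7297 = 1.81632; ln C = (Σln z − k·Σln x)/n = 0.60848, so C = exp(0.60848) = 1.83763.

k = 1.816, C = 1.838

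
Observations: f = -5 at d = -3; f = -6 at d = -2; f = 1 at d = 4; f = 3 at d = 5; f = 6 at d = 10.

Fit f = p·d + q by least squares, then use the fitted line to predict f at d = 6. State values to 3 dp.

Normal-equation sums: Σd·d = 154, Σd = 14, Σ1 = 5.
Moment sums: Σd·f = 106, Σf = -1.
Determinant 154·5 − 14² = 574.
p = (106·5 − 14·(-1))/574 = 272/287; q = (154·(-1) − 14·106)/574 = -117/41.
At d = 6: f̂ = (272/287)·(6) + (-117/41)·(1) = 813/287.

f̂ = 2.833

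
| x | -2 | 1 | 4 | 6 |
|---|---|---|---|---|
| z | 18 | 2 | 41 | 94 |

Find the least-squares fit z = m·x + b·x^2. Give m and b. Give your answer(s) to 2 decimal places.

Forming AᵀA = [[57, 273]; [273, 1569]] and Aᵀz = [694, 4114]ᵀ gives AᵀA·[m, b]ᵀ = Aᵀz.
Eliminating b: 1569·(row 1) − 273·(row 2) gives 14904·m = 1569·694 − 273·4114 = -34236, so m = -317/138.
Then b = (4114 − 273·(-317/138))/1569 = 139/46.

m = -2.30, b = 3.02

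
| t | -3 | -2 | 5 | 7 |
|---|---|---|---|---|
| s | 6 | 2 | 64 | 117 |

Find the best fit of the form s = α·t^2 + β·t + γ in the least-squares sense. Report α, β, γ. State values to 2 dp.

α = 1.88, β = 3.46, γ = 0.33

From the data, Σt^2·t^2 = 3123, Σt^2·t = 433, Σt^2 = 87, Σt·t = 87, Σt = 7, Σ1 = 4.
Right-hand side: Σt^2·s = 7395, Σt·s = 1117, Σs = 189.
Normal equations: [[3123, 433, 87]; [433, 87, 7]; [87, 7, 4]]·[α, β, γ]ᵀ = [7395, 1117, 189]ᵀ.
Solving the 3×3 system (Gaussian elimination) gives α = 12379/6589, β = 22812/6589, γ = 2166/6589.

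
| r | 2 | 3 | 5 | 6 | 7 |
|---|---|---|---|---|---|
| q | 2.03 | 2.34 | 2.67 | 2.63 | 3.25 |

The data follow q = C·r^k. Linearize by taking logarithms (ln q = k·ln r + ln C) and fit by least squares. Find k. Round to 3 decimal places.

k = 0.315

Let Y = ln q. Fitting Y = k·ln r + ln C by least squares:
Σln r = 7.1389, Σ(ln r)² = 11.2747, Σln q = 4.6859, Σln r·ln q = 7.0315.
Equations: 11.2747·k + 7.1389·ln C = 7.0315;  7.1389·k + 5·ln C = 4.6859.
Solving (det = 5.4099): k = 0.31526, ln C = 0.48706.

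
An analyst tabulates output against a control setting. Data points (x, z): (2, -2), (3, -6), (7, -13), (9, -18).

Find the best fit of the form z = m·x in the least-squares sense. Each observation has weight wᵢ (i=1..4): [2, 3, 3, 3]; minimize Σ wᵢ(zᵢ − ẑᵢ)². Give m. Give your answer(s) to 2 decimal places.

Entries of MᵀWM: Σwᵢ·x·x = 425.
And Σwᵢ·x·z = -821.
Normal equations: [[425]]·[m]ᵀ = [-821]ᵀ.
m = (-821)/425 = -1.93176.

m = -1.93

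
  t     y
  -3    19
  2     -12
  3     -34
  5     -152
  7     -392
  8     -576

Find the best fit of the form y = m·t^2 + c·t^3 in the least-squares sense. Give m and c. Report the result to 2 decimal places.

The normal equations are: 7300·m + 52732·c = -60055;  52732·m + 396940·c = -449895.
(Σt^2·t^2 = 7300, Σt^2·t^3 = 52732, Σt^3·t^3 = 396940, Σt^2·y = -60055, Σt^3·y = -449895.)
Eliminating c: 396940·(row 1) − 52732·(row 2) gives 116998176·m = 396940·(-60055) − 52732·(-449895) = -114368560, so m = -7148035/7312386.
Then c = ((-449895) − 52732·(-7148035/7312386))/396940 = -14676655/14624772.

m = -0.98, c = -1.00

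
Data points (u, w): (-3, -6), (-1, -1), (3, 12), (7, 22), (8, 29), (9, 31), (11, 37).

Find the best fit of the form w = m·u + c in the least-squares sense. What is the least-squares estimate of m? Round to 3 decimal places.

Compute the Gram sums: Σu·u = 334, Σu = 34, Σ1 = 7.
Moment sums: Σu·w = 1127, Σw = 124.
XᵀX·[m, c]ᵀ = Xᵀw becomes [[334, 34]; [34, 7]]·[m, c]ᵀ = [1127, 124]ᵀ.
Δ = 334·7 − 34² = 1182.
m = (1127·7 − 34·124)/1182 = 3673/1182; c = (334·124 − 34·1127)/1182 = 1549/591.

m = 3.107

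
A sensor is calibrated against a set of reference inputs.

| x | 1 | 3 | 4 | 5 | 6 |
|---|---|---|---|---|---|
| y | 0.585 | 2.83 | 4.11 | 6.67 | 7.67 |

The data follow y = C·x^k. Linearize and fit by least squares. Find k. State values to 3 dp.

k = 1.458

Taking logs, ln y = k·ln x + ln C, so regress ln y on ln x.
Σln x = 5.8861, Σ(ln x)² = 8.9295, Σln y = 5.8525, Σln x·ln y = 9.8068.
Equations: 8.9295·k + 5.8861·ln C = 9.8068;  5.8861·k + 5·ln C = 5.8525.
Δ = 8.9295·5 − (5.8861)² = 10.0010; k = (9.8068·5 − 5.8861·5.8525)/10.0010 = 1.45839, ln C = (8.9295·5.8525 − 5.8861·9.8068)/10.0010 = -0.54635.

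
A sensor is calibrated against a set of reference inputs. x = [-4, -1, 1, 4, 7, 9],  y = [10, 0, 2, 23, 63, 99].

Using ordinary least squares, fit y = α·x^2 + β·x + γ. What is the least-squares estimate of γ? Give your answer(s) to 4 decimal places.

Forming AᵀA = [[9476, 1072, 164]; [1072, 164, 16]; [164, 16, 6]] and Aᵀy = [11636, 1386, 197]ᵀ gives AᵀA·[α, β, γ]ᵀ = Aᵀy.
Row-reducing yields α = 11371/10878, β = 17683/10878, γ = -267/3626.

γ = -0.0736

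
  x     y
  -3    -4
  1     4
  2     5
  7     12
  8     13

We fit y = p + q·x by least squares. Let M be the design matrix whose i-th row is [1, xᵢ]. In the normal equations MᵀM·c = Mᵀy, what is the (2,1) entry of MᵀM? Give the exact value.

15

Row 2 ↔ basis x, column 1 ↔ basis 1, so (MᵀM)_{2,1} = Σᵢ x = (-3)·(1) + (1)·(1) + (2)·(1) + (7)·(1) + (8)·(1) = 15.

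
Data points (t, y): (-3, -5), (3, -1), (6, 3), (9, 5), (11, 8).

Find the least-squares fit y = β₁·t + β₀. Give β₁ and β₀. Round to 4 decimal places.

From the data, Σt·t = 256, Σt = 26, Σ1 = 5.
For Mᵀy: Σt·y = 163, Σy = 10.
MᵀM·[β₁, β₀]ᵀ = Mᵀy becomes [[256, 26]; [26, 5]]·[β₁, β₀]ᵀ = [163, 10]ᵀ.
Δ = 256·5 − 26² = 604.
β₁ = (163·5 − 26·10)/604 = 555/604; β₀ = (256·10 − 26·163)/604 = -839/302.

β₁ = 0.9189, β₀ = -2.7781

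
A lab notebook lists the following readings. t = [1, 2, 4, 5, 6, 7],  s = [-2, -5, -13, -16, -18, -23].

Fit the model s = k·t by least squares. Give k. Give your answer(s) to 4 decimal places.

Forming XᵀX = [[131]] and Xᵀs = [-413]ᵀ gives XᵀX·[k]ᵀ = Xᵀs.
Hence k = -413 / 131 ≈ -3.15267.

k = -3.1527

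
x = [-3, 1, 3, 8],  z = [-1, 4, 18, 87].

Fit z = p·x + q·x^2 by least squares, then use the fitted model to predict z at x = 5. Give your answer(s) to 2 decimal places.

ẑ = 39.93

With design matrix A, AᵀA = [[83, 513]; [513, 4259]] and Aᵀz = [757, 5725]ᵀ.
Δ = 83·4259 − 513² = 90328.
p = (757·4259 − 513·5725)/90328 = 143569/45164; q = (83·5725 − 513·757)/90328 = 43417/45164.
At x = 5: ẑ = (143569/45164)·(5) + (43417/45164)·(25) = 128805/3226.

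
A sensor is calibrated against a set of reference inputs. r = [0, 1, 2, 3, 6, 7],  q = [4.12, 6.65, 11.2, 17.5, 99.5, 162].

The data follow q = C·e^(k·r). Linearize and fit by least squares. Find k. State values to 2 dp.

k = 0.53

With ln qᵢ as the transformed response and rᵢ as the regressor:
Σr = 19.0000, Σ(r)² = 99.0000, Σln q = 18.2763, Σr·ln q = 78.5272.
Equations: 99.0000·k + 19.0000·ln C = 78.5272;  19.0000·k + 6·ln C = 18.2763.
Solving (det = 233.0000): k = 0.53181, ln C = 1.36198.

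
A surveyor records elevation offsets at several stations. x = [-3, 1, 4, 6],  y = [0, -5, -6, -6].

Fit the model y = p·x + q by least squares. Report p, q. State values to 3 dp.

MᵀM·[p, q]ᵀ = Mᵀy reads: 62·p + 8·q = -65;  8·p + 4·q = -17.
(Σx·x = 62, Σx = 8, Σ1 = 4, Σx·y = -65, Σy = -17.)
Determinant 62·4 − 8² = 184.
p = ((-65)·4 − 8·(-17))/184 = -31/46; q = (62·(-17) − 8·(-65))/184 = -267/92.

p = -0.674, q = -2.902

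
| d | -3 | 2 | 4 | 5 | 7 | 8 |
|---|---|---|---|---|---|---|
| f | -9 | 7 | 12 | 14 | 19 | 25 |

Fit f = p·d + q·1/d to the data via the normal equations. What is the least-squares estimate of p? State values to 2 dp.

Normal-equation sums: Σd·d = 167, Σd·1/d = 6, Σ1/d·1/d = 352549/705600.
Right-hand side: Σd·f = 492, Σ1/d·f = 5079/280.
So XᵀX·[p, q]ᵀ = Xᵀf: [[167, 6]; [6, 352549/705600]]·[p, q]ᵀ = [492, 5079/280]ᵀ.
Eliminating q: (352549/705600)·(row 1) − 6·(row 2) gives (33474083/705600)·p = (352549/705600)·492 − 6·(5079/280) = 8054969/58800, so p = 96659628/33474083.
Then q = ((5079/280) − 6·(96659628/33474083))/(352549/705600) = 54515160/33474083.

p = 2.89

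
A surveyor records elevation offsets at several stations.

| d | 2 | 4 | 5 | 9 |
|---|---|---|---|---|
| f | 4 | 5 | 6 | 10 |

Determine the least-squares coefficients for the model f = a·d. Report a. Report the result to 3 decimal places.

a = 1.175

Forming MᵀM = [[126]] and Mᵀf = [148]ᵀ gives MᵀM·[a]ᵀ = Mᵀf.
Hence a = 148 / 126 ≈ 1.1746.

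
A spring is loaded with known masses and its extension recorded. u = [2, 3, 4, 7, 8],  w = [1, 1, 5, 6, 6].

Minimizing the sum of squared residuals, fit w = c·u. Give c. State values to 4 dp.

Entries of AᵀA: Σu·u = 142.
And Σu·w = 115.
AᵀA·[c]ᵀ = Aᵀw becomes [[142]]·[c]ᵀ = [115]ᵀ.
Hence c = 115 / 142 ≈ 0.809859.

c = 0.8099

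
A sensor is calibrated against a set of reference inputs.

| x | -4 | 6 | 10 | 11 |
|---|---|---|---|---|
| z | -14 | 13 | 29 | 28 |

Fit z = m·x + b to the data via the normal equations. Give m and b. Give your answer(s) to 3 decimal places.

m = 2.913, b = -2.750

AᵀA·[m, b]ᵀ = Aᵀz reads: 273·m + 23·b = 732;  23·m + 4·b = 56.
Δ = 273·4 − 23² = 563.
m = (732·4 − 23·56)/563 = 1640/563; b = (273·56 − 23·732)/563 = -1548/563.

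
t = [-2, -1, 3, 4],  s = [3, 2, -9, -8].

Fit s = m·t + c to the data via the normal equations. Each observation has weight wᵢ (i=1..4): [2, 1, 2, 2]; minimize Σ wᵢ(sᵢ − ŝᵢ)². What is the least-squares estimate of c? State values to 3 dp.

Sums needed: Σwᵢ·t·t = 59, Σwᵢ·t = 9, Σwᵢ·1 = 7.
Right-hand side: Σwᵢ·t·s = -132, Σwᵢ·s = -26.
Determinant 59·7 − 9² = 332.
m = ((-132)·7 − 9·(-26))/332 = -345/166; c = (59·(-26) − 9·(-132))/332 = -173/166.

c = -1.042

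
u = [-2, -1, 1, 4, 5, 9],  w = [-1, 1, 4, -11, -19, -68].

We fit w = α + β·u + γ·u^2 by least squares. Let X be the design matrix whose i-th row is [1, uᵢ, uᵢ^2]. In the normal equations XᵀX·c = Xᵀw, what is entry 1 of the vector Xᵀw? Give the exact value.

Entry 1 ↔ basis 1, so (Xᵀw)_{1} = Σᵢ wᵢ = (1)·(-1) + (1)·(1) + (1)·(4) + (1)·(-11) + (1)·(-19) + (1)·(-68) = -94.

-94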